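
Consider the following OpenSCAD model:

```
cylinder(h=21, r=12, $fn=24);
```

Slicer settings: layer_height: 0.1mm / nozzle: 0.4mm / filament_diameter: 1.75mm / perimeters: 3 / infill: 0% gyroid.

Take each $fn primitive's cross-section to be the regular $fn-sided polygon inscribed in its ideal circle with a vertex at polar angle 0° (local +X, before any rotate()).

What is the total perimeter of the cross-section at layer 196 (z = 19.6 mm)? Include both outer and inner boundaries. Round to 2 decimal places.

75.18 mm

At z = 19.6 mm: the cylinder: section is a regular 24-gon, circumradius r=12 (perimeter = 2·24·12.000·sin(180°/24) = 75.18 mm). Overall, the cross-section is a single solid region. Total boundary length (outer) = 75.18 mm.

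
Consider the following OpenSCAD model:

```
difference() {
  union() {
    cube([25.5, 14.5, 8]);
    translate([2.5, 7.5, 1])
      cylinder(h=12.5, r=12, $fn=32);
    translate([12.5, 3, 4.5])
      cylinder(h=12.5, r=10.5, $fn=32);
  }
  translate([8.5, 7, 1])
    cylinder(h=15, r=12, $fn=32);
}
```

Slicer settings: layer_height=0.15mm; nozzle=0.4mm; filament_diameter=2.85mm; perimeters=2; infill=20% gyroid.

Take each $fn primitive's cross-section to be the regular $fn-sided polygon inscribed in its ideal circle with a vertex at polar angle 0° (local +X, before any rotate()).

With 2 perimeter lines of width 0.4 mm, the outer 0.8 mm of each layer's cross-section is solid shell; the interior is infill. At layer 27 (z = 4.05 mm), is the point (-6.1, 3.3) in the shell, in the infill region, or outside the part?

At z = 4.05 mm: the cube (footprint 25.5×14.5) is included at this height; the cylinder at (2.5, 7.5): section is a regular 32-gon, circumradius r=12; the cylinder at (12.5, 3) is absent (z outside [4.5, 17]); Combining (union): the regions partially overlap (shared area 198.36 mm²), so overlapping operands fuse into one piece — 1 connected region; the r=12 cylinder at (8.5, 7) gives a regular 32-gon of circumradius 12 (constant along its height); Taking the first minus the rest: starting from the result so far, the r=12 cylinder at (8.5, 7) partially overlaps it — only the 394.02 mm² overlap (of its 449.49 mm²) is removed, clipping the outline — 2 connected regions. Overall, the cross-section has 2 separate islands. The nearest boundary edge runs (-7.48, 0.83)→(-8.59, 2.91); distance from the point to it = 2.38 mm. (Shell/infill is judged within the island containing the point — the largest one.) The point is inside the cross-section and 2.38 mm from the nearest boundary — more than the 0.8 mm shell width (2 × 0.4), so it's in the infill interior.

infill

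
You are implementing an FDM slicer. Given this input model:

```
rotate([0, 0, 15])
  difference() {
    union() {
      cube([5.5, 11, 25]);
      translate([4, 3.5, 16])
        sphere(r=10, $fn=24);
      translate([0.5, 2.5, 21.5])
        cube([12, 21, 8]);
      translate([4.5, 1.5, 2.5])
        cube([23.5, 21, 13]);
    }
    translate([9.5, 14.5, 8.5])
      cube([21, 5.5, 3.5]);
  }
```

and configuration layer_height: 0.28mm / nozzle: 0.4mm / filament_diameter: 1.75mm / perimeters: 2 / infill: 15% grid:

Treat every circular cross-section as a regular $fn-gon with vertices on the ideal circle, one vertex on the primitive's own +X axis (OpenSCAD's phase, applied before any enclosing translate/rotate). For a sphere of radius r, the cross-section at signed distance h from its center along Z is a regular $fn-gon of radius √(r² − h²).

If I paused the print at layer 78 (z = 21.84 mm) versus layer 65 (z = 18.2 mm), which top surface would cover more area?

Layer 78 (z = 21.84): the cube (footprint 5.5×11) is included at this height (area 60.50 mm²); the sphere at (4, 3.5): section is a regular 24-gon, circumradius = √(r²−h²) = √(10²−5.84²) = 8.118 (area = (24/2)·8.118²·sin(360°/24) = 204.66 mm²); the 12×21 cube at (0.5, 2.5) contributes its full rectangle (area 252.00 mm²); the cube at (4.5, 1.5) is not intersected at this z (z outside [2.5, 15.5]); Combining (union): the regions partially overlap — summed areas 517.16 mm² minus the doubly-counted overlap 150.37 mm² gives 366.78 mm² — area = 366.78 mm²; the cube at (9.5, 14.5) does not reach this height (z outside [8.5, 12]); After the difference (first − rest): none of the subtracted shapes is present at this height, so that combined region is unchanged — area = 366.78 mm²; (rotated 15° about Z; rotation is an isometry so areas/perimeters/island counts are preserved). So its area = 366.78 mm². Layer 65 (z = 18.2): the cube (footprint 5.5×11) is included at this height (area 60.50 mm²); the r=10 sphere at (4, 3.5) slices to a regular 24-gon of circumradius 9.755 (√(r²−h²) with h=2.2 from center) (area = (24/2)·9.755²·sin(360°/24) = 295.55 mm²); the cube at (0.5, 2.5) is not intersected at this z (z outside [21.5, 29.5]); the cube at (4.5, 1.5) is not intersected at this z (z outside [2.5, 15.5]); Combining (union): the 5.5×11 cube lies entirely inside the r=10 sphere at (4, 3.5), so the union is just the r=10 sphere at (4, 3.5) — area = 295.55 mm²; the cube at (9.5, 14.5) is absent (z outside [8.5, 12]); Subtracting the remaining from the first: none of the subtracted shapes is present at this height, so that combined region is unchanged — area = 295.55 mm²; (rotated 15° about Z; rotation is an isometry so areas/perimeters/island counts are preserved). So its area = 295.55 mm². Layer 78 is larger (366.78 vs 295.55 mm²).

layer 78 (z = 21.84 mm)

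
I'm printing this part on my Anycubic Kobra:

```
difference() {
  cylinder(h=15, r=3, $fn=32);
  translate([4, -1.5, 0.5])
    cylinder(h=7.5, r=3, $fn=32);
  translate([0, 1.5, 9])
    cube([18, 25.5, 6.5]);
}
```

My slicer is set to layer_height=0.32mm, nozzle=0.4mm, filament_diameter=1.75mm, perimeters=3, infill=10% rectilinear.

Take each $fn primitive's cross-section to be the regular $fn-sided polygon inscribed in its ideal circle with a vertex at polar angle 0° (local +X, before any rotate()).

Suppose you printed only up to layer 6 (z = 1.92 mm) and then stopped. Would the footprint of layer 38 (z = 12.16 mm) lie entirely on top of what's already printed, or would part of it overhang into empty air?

part overhangs

Compare the two slices. At z = 1.92: the r=3 cylinder gives a regular 32-gon of circumradius 3 (constant along its height) (area = (32/2)·3.000²·sin(360°/32) = 28.09 mm²); the r=3 cylinder at (4, -1.5) gives a regular 32-gon of circumradius 3 (constant along its height) (area = (32/2)·3.000²·sin(360°/32) = 28.09 mm²); the cube at (0, 1.5) does not reach this height (z outside [9, 15.5]); After the difference (first − rest): starting from the r=3 cylinder (28.09 mm²), the r=3 cylinder at (4, -1.5) partially overlaps it — only the 4.92 mm² overlap (of its 28.09 mm²) is removed, clipping the outline — area = 23.17 mm². At z = 12.16: the cylinder: section is a regular 32-gon, circumradius r=3 (area = (32/2)·3.000²·sin(360°/32) = 28.09 mm²); the cylinder at (4, -1.5) is not intersected at this z (z outside [0.5, 8]); the 18×25.5 cube at (0, 1.5) contributes its full rectangle (area 459.00 mm²); Taking the first minus the rest: starting from the r=3 cylinder (28.09 mm²), the 18×25.5 cube at (0, 1.5) partially overlaps it — only the 2.73 mm² overlap (of its 459.00 mm²) is removed, clipping the outline — area = 25.36 mm². Checking containment: at z = 12.16 the cross-section extends beyond the z = 1.92 cross-section by about 4.92 mm².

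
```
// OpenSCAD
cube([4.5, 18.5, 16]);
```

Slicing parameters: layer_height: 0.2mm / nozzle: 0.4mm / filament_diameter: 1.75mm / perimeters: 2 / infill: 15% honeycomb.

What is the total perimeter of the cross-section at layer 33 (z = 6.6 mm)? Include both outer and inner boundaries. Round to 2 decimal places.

At z = 6.6 mm: the cube is present — its section is the full 4.5×18.5 rectangle (perimeter 46.00 mm). Overall, the cross-section is a single solid region. Total boundary length (outer) = 46.00 mm.

46.00 mm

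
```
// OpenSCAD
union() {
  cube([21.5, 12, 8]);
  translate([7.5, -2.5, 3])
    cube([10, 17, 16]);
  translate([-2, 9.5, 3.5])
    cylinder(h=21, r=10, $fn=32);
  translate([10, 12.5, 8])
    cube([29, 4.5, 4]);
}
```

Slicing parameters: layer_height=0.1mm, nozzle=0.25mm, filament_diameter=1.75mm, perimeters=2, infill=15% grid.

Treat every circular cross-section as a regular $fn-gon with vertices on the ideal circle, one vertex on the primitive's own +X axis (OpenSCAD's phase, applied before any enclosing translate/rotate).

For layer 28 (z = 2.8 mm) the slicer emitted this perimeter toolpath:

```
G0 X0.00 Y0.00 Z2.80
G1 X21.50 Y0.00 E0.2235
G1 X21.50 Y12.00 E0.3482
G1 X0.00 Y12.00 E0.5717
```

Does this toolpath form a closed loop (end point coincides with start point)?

no

Start point (G0): (0.00, 0.00). End point (last G1): the path does not return to the start — open.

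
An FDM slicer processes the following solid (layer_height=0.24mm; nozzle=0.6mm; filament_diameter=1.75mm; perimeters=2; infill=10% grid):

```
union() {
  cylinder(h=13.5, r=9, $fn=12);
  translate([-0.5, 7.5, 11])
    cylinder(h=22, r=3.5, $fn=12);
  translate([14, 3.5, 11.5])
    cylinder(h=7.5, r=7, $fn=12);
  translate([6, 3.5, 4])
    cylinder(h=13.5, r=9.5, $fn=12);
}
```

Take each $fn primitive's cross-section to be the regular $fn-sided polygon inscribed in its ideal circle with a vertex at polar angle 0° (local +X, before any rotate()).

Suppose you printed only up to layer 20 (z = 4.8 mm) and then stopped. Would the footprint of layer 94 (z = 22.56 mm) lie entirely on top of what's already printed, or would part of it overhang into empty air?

Compare the two slices. At z = 4.8: the cylinder: section is a regular 12-gon, circumradius r=9 (area = (12/2)·9.000²·sin(360°/12) = 243.00 mm²); the cylinder at (-0.5, 7.5) is absent (z outside [11, 33]); the cylinder at (14, 3.5) is not intersected at this z (z outside [11.5, 19]); the r=9.5 cylinder at (6, 3.5) contributes a regular 12-gon of circumradius 9.5 (area = (12/2)·9.500²·sin(360°/12) = 270.75 mm²); Taking the union: the regions partially overlap — summed areas 513.75 mm² minus the doubly-counted overlap 134.37 mm² gives 379.38 mm² — area = 379.38 mm². At z = 22.56: the cylinder is absent (z outside [0, 13.5]); the cylinder at (-0.5, 7.5): section is a regular 12-gon, circumradius r=3.5 (area = (12/2)·3.500²·sin(360°/12) = 36.75 mm²); the cylinder at (14, 3.5) does not reach this height (z outside [11.5, 19]); the cylinder at (6, 3.5) does not reach this height (z outside [4, 17.5]); Combining (union): only the r=3.5 cylinder at (-0.5, 7.5) is present, so the union is just that shape — area = 36.75 mm². Checking containment: at z = 22.56 the cross-section extends beyond the z = 4.8 cross-section by about 5.64 mm².

part overhangs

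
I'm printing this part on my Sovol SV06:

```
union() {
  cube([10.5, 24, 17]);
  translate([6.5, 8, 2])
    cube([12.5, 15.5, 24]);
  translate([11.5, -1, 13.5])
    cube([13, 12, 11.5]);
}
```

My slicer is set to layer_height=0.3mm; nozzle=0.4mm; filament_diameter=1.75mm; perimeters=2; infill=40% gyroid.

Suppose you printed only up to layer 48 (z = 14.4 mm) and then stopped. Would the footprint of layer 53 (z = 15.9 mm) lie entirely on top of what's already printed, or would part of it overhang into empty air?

Compare the two slices. At z = 14.4: the cube (footprint 10.5×24) is included at this height (area 252.00 mm²); the cube at (6.5, 8) is present — its section is the full 12.5×15.5 rectangle (area 193.75 mm²); the cube at (11.5, -1) (footprint 13×12) is included at this height (area 156.00 mm²); Merging all regions: the regions partially overlap — summed areas 601.75 mm² minus the doubly-counted overlap 84.50 mm² gives 517.25 mm² — area = 517.25 mm². At z = 15.9: the cube (footprint 10.5×24) is included at this height (area 252.00 mm²); the cube at (6.5, 8) (footprint 12.5×15.5) is included at this height (area 193.75 mm²); the 13×12 cube at (11.5, -1) contributes its full rectangle (area 156.00 mm²); Combining (union): the regions partially overlap — summed areas 601.75 mm² minus the doubly-counted overlap 84.50 mm² gives 517.25 mm² — area = 517.25 mm². Checking containment: the cross-section at z = 15.9 is a subset of the cross-section at z = 14.4.

entirely on top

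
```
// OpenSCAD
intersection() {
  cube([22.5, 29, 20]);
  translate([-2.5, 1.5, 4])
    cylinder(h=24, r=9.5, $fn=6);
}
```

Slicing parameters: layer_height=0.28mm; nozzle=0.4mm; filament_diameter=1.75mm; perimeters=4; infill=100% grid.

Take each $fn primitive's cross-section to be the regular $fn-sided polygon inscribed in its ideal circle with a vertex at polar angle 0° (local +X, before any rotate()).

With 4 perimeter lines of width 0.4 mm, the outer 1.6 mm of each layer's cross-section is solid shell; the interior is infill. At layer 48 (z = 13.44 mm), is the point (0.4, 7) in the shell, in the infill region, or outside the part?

At z = 13.44 mm: the cube is present — its section is the full 22.5×29 rectangle; the cylinder at (-2.5, 1.5): section is a regular 6-gon, circumradius r=9.5; Keeping only the common overlap: the r=9.5 cylinder at (-2.5, 1.5) partially overlaps the 22.5×29 cube; clipping to the common part keeps 47.90 mm² — 1 connected region. Overall, the cross-section is a single solid region. The nearest boundary edge runs (0.00, 0.00)→(0.00, 9.73); distance from the point to it = 0.40 mm. The point is inside the cross-section, 0.40 mm from the nearest boundary — within the 1.6 mm shell band (4 × 0.4).

shell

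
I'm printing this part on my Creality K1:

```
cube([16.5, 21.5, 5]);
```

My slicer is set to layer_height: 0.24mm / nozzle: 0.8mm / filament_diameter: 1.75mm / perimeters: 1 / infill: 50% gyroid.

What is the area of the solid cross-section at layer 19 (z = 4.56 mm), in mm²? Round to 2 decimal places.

At z = 4.56 mm: the cube is present — its section is the full 16.5×21.5 rectangle (area 354.75 mm²). Overall, the cross-section is a single solid region. Net area = 354.75 mm².

354.75 mm²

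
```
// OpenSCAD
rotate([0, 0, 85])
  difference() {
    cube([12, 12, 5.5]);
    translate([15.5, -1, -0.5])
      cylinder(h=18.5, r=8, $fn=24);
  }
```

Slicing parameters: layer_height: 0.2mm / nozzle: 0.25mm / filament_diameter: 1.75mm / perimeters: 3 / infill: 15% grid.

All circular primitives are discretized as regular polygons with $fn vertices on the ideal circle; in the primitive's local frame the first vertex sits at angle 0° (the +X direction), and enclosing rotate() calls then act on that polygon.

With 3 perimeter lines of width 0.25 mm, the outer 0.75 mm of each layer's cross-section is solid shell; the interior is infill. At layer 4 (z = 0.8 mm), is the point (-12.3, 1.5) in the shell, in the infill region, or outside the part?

outside

At z = 0.8 mm: the cube (footprint 12×12) is included at this height; the r=8 cylinder at (15.5, -1) contributes a regular 24-gon of circumradius 8; After the difference (first − rest): starting from the 12×12 cube, the r=8 cylinder at (15.5, -1) partially overlaps it — only the 18.35 mm² overlap (of its 198.77 mm²) is removed, clipping the outline — 1 connected region; (rotated 85° about Z; rotation is an isometry so areas/perimeters/island counts are preserved). Overall, the cross-section is a single solid region. Undo the 85° rotation: the query point maps to (0.422, 12.384) in the un-rotated model frame. The nearest boundary edge runs (0.00, 12.00)→(12.00, 12.00); distance from the point to it = 0.38 mm. The point is not inside any of the regions above, so it lies outside the cross-section (0.38 mm from the nearest boundary).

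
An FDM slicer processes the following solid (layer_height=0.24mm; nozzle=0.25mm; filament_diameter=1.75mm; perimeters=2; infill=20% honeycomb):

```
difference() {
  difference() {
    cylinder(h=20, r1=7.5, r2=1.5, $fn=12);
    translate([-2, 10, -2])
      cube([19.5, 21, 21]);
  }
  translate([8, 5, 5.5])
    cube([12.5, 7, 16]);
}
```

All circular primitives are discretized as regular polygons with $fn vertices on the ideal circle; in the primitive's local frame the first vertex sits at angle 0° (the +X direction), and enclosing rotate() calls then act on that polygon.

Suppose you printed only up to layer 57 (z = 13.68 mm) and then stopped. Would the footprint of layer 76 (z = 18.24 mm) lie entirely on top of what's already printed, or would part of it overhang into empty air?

entirely on top

Compare the two slices. At z = 13.68: the cone contributes a regular 12-gon of circumradius 3.396 (interpolated between r1=7.5 and r2=1.5 at t=0.684) (area = (12/2)·3.396²·sin(360°/12) = 34.60 mm²); the cube at (-2, 10) is present — its section is the full 19.5×21 rectangle (area 409.50 mm²); Taking the first minus the rest: starting from the cone (34.60 mm²), the 19.5×21 cube at (-2, 10) misses the remaining region (no effect) — area = 34.60 mm²; the 12.5×7 cube at (8, 5) contributes its full rectangle (area 87.50 mm²); Taking the first minus the rest: starting from the result so far (34.60 mm²), the 12.5×7 cube at (8, 5) misses the remaining region (no effect) — area = 34.60 mm². At z = 18.24: the cone: at t=0.912 of its height the radius interpolates to r₁+(r₂−r₁)t = 2.028, giving a regular 12-gon of that circumradius (area = (12/2)·2.028²·sin(360°/12) = 12.34 mm²); the cube at (-2, 10) is present — its section is the full 19.5×21 rectangle (area 409.50 mm²); Subtracting the remaining from the first: starting from the cone (12.34 mm²), the 19.5×21 cube at (-2, 10) misses the remaining region (no effect) — area = 12.34 mm²; the cube at (8, 5) is present — its section is the full 12.5×7 rectangle (area 87.50 mm²); Taking the first minus the rest: starting from the result so far (12.34 mm²), the 12.5×7 cube at (8, 5) misses the remaining region (no effect) — area = 12.34 mm². Checking containment: the cross-section at z = 18.24 is a subset of the cross-section at z = 13.68.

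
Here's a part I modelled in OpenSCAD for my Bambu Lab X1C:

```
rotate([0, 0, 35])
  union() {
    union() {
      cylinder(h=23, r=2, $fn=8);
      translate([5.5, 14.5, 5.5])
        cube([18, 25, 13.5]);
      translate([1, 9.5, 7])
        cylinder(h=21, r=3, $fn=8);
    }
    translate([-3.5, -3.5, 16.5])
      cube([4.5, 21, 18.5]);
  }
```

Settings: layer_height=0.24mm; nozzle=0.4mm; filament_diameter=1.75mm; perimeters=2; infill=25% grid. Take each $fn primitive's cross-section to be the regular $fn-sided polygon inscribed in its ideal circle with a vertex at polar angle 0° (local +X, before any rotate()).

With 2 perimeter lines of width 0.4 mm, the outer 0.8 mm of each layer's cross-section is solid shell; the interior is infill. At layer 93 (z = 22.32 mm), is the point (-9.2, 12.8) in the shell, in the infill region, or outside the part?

infill

At z = 22.32 mm: the r=2 cylinder gives a regular 8-gon of circumradius 2 (constant along its height); the cube at (5.5, 14.5) is not intersected at this z (z outside [5.5, 19]); the r=3 cylinder at (1, 9.5) gives a regular 8-gon of circumradius 3 (constant along its height); Taking the union: the 2 present regions are separate (no shared area or edge), so areas and boundary lengths simply add and each stays a separate island — 2 connected regions; the cube at (-3.5, -3.5) is present — its section is the full 4.5×21 rectangle; Combining (union): the regions partially overlap (shared area 21.97 mm²), so overlapping operands fuse into one piece — 1 connected region; (whole slice rotated 35° about Z — lengths, areas and connectivity unchanged). Overall, the cross-section is a single solid region. Undo the 35° rotation: the query point maps to (-0.194, 15.762) in the un-rotated model frame. The nearest boundary edge runs (1.00, 17.50)→(1.00, 12.50); distance from the point to it = 1.19 mm. The point is inside the cross-section and 1.19 mm from the nearest boundary — more than the 0.8 mm shell width (2 × 0.4), so it's in the infill interior.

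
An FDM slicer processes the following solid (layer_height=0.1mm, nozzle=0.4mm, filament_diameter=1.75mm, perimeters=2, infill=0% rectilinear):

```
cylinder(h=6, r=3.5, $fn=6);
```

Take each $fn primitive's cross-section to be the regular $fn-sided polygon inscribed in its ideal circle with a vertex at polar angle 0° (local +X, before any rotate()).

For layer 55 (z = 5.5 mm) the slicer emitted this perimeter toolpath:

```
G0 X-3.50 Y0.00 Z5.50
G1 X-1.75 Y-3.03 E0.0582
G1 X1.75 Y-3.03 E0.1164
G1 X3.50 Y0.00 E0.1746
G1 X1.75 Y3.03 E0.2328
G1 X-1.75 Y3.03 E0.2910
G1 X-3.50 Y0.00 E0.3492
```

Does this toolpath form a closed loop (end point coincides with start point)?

yes

Start point (G0): (-3.50, 0.00). End point (last G1): the path returns to the start — closed.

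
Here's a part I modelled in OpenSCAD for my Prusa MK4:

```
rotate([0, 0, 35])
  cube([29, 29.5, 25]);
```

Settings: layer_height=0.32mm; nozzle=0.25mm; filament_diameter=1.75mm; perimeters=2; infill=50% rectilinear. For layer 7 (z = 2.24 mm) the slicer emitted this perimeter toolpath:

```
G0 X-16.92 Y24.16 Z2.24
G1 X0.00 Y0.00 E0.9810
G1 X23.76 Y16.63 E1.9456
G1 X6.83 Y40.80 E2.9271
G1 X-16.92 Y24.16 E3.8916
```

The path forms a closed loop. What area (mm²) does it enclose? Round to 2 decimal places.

Apply the shoelace formula to the sequence of (X, Y) vertices; enclosed area = 855.59 mm².

855.59 mm²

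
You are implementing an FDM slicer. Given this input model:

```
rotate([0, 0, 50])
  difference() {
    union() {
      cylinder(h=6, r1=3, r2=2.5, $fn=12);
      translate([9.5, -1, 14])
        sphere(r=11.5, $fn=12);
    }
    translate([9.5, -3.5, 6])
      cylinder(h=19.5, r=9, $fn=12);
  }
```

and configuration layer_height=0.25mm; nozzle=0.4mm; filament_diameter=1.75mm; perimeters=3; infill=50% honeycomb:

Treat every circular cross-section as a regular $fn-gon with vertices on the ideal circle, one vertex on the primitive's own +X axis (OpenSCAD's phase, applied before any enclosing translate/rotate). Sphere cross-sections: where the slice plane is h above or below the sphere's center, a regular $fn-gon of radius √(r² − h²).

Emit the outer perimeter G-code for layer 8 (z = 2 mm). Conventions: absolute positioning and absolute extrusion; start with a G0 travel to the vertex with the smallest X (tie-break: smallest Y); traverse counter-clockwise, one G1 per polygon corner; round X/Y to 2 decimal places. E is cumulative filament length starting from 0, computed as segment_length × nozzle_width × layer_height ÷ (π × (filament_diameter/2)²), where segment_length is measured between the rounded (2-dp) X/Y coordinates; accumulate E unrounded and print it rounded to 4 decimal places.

G0 X-2.79 Y0.49 Z2.00
G1 X-2.66 Y-0.97 E0.0609
G1 X-1.82 Y-2.17 E0.1218
G1 X-0.49 Y-2.79 E0.1828
G1 X0.97 Y-2.66 E0.2438
G1 X2.17 Y-1.82 E0.3047
G1 X2.79 Y-0.49 E0.3657
G1 X2.66 Y0.97 E0.4266
G1 X1.82 Y2.17 E0.4875
G1 X0.49 Y2.79 E0.5485
G1 X-0.97 Y2.66 E0.6095
G1 X-2.17 Y1.82 E0.6704
G1 X-2.79 Y0.49 E0.7314

At z = 2 mm: the cone (r1=3→r2=2.5) has section circumradius 2.833 here — a regular 12-gon; the sphere at (9.5, -1) is not intersected at this z (|z−center|=12.000 > r=11.5); Merging all regions: only the cone is present, so the union is just that shape — 1 connected region; the cylinder at (9.5, -3.5) does not reach this height (z outside [6, 25.5]); Taking the first minus the rest: none of the subtracted shapes is present at this height, so the result so far is unchanged — 1 connected region; (rotated 50° about Z; rotation is an isometry so areas/perimeters/island counts are preserved). The outline is a single polygon with 12 vertices. Extrusion per mm of travel: 0.4 × 0.25 / (π × 0.875²) = 0.041575. Accumulating E over each segment gives final E = 0.7314.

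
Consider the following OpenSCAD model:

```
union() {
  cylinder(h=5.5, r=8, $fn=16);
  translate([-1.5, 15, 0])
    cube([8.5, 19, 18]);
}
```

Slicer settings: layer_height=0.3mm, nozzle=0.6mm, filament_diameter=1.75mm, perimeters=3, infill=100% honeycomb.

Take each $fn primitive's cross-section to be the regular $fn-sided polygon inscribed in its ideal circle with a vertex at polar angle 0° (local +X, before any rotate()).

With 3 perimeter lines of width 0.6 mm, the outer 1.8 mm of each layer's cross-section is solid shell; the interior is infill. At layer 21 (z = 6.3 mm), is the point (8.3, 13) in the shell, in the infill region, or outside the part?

outside

At z = 6.3 mm: the cylinder is absent (z outside [0, 5.5]); the 8.5×19 cube at (-1.5, 15) contributes its full rectangle; Merging all regions: only the 8.5×19 cube at (-1.5, 15) is present, so the union is just that shape — 1 connected region. Overall, the cross-section is a single solid region. The nearest boundary edge runs (-1.50, 15.00)→(7.00, 15.00); distance from the point to it = 2.39 mm. The point is not inside any of the regions above, so it lies outside the cross-section (2.39 mm from the nearest boundary).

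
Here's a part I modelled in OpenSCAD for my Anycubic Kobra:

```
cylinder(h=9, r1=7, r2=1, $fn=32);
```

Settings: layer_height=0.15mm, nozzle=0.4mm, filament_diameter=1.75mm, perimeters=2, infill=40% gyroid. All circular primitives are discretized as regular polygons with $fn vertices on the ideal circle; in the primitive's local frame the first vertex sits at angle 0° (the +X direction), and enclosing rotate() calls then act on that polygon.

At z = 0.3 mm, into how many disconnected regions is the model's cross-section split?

At z = 0.3 mm: the cone contributes a regular 32-gon of circumradius 6.800 (interpolated between r1=7 and r2=1 at t=0.033). The result has 1 disconnected region.

1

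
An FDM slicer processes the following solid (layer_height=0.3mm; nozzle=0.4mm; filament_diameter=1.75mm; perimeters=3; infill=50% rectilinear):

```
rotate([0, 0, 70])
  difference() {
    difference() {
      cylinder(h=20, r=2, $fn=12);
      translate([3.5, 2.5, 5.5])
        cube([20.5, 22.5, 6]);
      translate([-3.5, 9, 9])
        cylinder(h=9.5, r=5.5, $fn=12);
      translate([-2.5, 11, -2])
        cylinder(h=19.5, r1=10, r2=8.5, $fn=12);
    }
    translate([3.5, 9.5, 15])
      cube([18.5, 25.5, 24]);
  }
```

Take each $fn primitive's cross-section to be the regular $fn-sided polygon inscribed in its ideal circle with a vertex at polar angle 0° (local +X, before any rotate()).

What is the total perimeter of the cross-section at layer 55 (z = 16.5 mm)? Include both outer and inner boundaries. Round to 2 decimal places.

12.42 mm

At z = 16.5 mm: the r=2 cylinder contributes a regular 12-gon of circumradius 2 (perimeter = 2·12·2.000·sin(180°/12) = 12.42 mm); the cube at (3.5, 2.5) is absent (z outside [5.5, 11.5]); the cylinder at (-3.5, 9): section is a regular 12-gon, circumradius r=5.5 (perimeter = 2·12·5.500·sin(180°/12) = 34.16 mm); the cone at (-2.5, 11) contributes a regular 12-gon of circumradius 8.577 (interpolated between r1=10 and r2=8.5 at t=0.949) (perimeter = 2·12·8.577·sin(180°/12) = 53.28 mm); After the difference (first − rest): starting from the r=2 cylinder, the r=5.5 cylinder at (-3.5, 9) misses the remaining region (no effect); the cone at (-2.5, 11) misses the remaining region (no effect) — boundary = 12.42 mm; the cube at (3.5, 9.5) (footprint 18.5×25.5) is included at this height (perimeter 88.00 mm); Taking the first minus the rest: starting from the result so far, the 18.5×25.5 cube at (3.5, 9.5) misses the remaining region (no effect) — boundary = 12.42 mm; (whole slice rotated 70° about Z — lengths, areas and connectivity unchanged). Overall, the cross-section is a single solid region. Total boundary length (outer) = 12.42 mm.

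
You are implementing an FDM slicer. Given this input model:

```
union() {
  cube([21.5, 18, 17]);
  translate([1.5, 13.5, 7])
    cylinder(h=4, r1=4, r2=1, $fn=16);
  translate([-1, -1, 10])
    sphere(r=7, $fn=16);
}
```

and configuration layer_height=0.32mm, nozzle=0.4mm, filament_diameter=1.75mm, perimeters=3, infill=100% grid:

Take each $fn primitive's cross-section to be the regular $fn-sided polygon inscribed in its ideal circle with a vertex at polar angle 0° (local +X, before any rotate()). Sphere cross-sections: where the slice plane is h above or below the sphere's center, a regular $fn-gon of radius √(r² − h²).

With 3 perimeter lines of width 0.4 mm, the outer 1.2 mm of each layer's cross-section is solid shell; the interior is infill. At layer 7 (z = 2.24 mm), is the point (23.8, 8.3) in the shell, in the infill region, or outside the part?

outside

At z = 2.24 mm: the cube is present — its section is the full 21.5×18 rectangle; the cone at (1.5, 13.5) does not reach this height (z outside [7, 11]); the sphere at (-1, -1) is not intersected at this z (|z−center|=7.760 > r=7); Combining (union): only the 21.5×18 cube is present, so the union is just that shape — 1 connected region. Overall, the cross-section is a single solid region. The nearest boundary edge runs (21.50, 0.00)→(21.50, 18.00); distance from the point to it = 2.30 mm. The point is not inside any of the regions above, so it lies outside the cross-section (2.30 mm from the nearest boundary).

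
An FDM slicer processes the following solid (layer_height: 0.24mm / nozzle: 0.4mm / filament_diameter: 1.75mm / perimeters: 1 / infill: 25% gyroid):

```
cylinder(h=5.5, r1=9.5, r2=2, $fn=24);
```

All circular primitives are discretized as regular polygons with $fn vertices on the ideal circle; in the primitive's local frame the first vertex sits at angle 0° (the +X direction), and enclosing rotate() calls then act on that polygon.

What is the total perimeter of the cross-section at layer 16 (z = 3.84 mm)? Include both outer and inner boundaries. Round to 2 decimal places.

At z = 3.84 mm: the cone contributes a regular 24-gon of circumradius 4.264 (interpolated between r1=9.5 and r2=2 at t=0.698) (perimeter = 2·24·4.264·sin(180°/24) = 26.71 mm). Overall, the cross-section is a single solid region. Total boundary length (outer) = 26.71 mm.

26.71 mm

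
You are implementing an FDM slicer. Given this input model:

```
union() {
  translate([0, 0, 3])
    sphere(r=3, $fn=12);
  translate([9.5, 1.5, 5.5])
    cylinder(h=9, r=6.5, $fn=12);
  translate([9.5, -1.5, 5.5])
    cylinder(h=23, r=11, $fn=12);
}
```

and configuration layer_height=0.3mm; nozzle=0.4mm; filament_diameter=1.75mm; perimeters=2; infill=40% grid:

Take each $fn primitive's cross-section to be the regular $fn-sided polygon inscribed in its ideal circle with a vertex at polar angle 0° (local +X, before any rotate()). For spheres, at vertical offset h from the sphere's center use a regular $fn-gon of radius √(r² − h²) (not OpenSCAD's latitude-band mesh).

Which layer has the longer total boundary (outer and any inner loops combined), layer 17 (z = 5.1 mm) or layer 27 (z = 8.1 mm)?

Layer 17 (z = 5.1): the r=3 sphere contributes a regular 12-gon of circumradius √(3²−2.1²) = 2.142 (perimeter = 2·12·2.142·sin(180°/12) = 13.31 mm); the cylinder at (9.5, 1.5) does not reach this height (z outside [5.5, 14.5]); the cylinder at (9.5, -1.5) is not intersected at this z (z outside [5.5, 28.5]); Merging all regions: only the r=3 sphere is present, so the union is just that shape — boundary = 13.31 mm. So its perimeter = 13.31 mm. Layer 27 (z = 8.1): the sphere is not intersected at this z (|z−center|=5.100 > r=3); the r=6.5 cylinder at (9.5, 1.5) gives a regular 12-gon of circumradius 6.5 (constant along its height) (perimeter = 2·12·6.500·sin(180°/12) = 40.38 mm); the cylinder at (9.5, -1.5): section is a regular 12-gon, circumradius r=11 (perimeter = 2·12·11.000·sin(180°/12) = 68.33 mm); Merging all regions: the r=6.5 cylinder at (9.5, 1.5) lies entirely inside the r=11 cylinder at (9.5, -1.5), so the union is just the r=11 cylinder at (9.5, -1.5) — boundary = 68.33 mm. So its perimeter = 68.33 mm. Layer 27 is larger (68.33 vs 13.31 mm).

layer 27 (z = 8.1 mm)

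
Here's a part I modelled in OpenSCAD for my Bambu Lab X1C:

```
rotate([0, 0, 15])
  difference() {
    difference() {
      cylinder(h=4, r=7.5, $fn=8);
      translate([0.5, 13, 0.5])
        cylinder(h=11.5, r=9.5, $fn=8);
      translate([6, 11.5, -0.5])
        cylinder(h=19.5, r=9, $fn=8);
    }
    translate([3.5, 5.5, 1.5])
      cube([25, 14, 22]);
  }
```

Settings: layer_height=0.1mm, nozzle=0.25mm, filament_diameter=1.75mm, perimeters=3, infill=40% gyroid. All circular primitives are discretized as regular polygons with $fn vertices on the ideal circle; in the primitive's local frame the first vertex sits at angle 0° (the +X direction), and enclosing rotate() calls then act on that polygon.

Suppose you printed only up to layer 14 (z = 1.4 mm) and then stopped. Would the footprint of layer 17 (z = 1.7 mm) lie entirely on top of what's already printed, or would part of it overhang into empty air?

Compare the two slices. At z = 1.4: the r=7.5 cylinder gives a regular 8-gon of circumradius 7.5 (constant along its height) (area = (8/2)·7.500²·sin(360°/8) = 159.10 mm²); the r=9.5 cylinder at (0.5, 13) contributes a regular 8-gon of circumradius 9.5 (area = (8/2)·9.500²·sin(360°/8) = 255.27 mm²); the cylinder at (6, 11.5): section is a regular 8-gon, circumradius r=9 (area = (8/2)·9.000²·sin(360°/8) = 229.10 mm²); Subtracting the remaining from the first: starting from the r=7.5 cylinder (159.10 mm²), the r=9.5 cylinder at (0.5, 13) partially overlaps it — only the 19.26 mm² overlap (of its 255.27 mm²) is removed, clipping the outline; the r=9 cylinder at (6, 11.5) partially overlaps it — only the 5.87 mm² overlap (of its 229.10 mm²) is removed, clipping the outline — area = 133.97 mm²; the cube at (3.5, 5.5) does not reach this height (z outside [1.5, 23.5]); Taking the first minus the rest: none of the subtracted shapes is present at this height, so the result so far is unchanged — area = 133.97 mm²; (whole slice rotated 15° about Z — lengths, areas and connectivity unchanged). At z = 1.7: the cylinder: section is a regular 8-gon, circumradius r=7.5 (area = (8/2)·7.500²·sin(360°/8) = 159.10 mm²); the r=9.5 cylinder at (0.5, 13) contributes a regular 8-gon of circumradius 9.5 (area = (8/2)·9.500²·sin(360°/8) = 255.27 mm²); the r=9 cylinder at (6, 11.5) contributes a regular 8-gon of circumradius 9 (area = (8/2)·9.000²·sin(360°/8) = 229.10 mm²); Taking the first minus the rest: starting from the r=7.5 cylinder (159.10 mm²), the r=9.5 cylinder at (0.5, 13) partially overlaps it — only the 19.26 mm² overlap (of its 255.27 mm²) is removed, clipping the outline; the r=9 cylinder at (6, 11.5) partially overlaps it — only the 5.87 mm² overlap (of its 229.10 mm²) is removed, clipping the outline — area = 133.97 mm²; the cube at (3.5, 5.5) is present — its section is the full 25×14 rectangle (area 350.00 mm²); Subtracting the remaining from the first: starting from that combined region (133.97 mm²), the 25×14 cube at (3.5, 5.5) misses the remaining region (no effect) — area = 133.97 mm²; (rotated 15° about Z; rotation is an isometry so areas/perimeters/island counts are preserved). Checking containment: the cross-section at z = 1.7 is a subset of the cross-section at z = 1.4.

entirely on top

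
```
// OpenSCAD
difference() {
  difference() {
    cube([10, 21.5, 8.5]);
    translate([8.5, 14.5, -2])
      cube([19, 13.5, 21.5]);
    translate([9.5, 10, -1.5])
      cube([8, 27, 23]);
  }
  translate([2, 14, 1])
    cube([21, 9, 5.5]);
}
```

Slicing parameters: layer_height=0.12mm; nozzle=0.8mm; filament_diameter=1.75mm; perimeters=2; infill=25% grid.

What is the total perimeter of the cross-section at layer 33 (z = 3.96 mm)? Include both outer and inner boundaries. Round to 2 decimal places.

63.00 mm

At z = 3.96 mm: the 10×21.5 cube contributes its full rectangle (perimeter 63.00 mm); the cube at (8.5, 14.5) is present — its section is the full 19×13.5 rectangle (perimeter 65.00 mm); the 8×27 cube at (9.5, 10) contributes its full rectangle (perimeter 70.00 mm); Subtracting the remaining from the first: starting from the 10×21.5 cube, the 19×13.5 cube at (8.5, 14.5) partially overlaps it — only the 10.50 mm² overlap (of its 256.50 mm²) is removed, clipping the outline; the 8×27 cube at (9.5, 10) partially overlaps it — only the 2.25 mm² overlap (of its 216.00 mm²) is removed, clipping the outline — boundary = 63.00 mm; the cube at (2, 14) is present — its section is the full 21×9 rectangle (perimeter 60.00 mm); After the difference (first − rest): starting from the result so far, the 21×9 cube at (2, 14) partially overlaps it — only the 49.25 mm² overlap (of its 189.00 mm²) is removed, clipping the outline — boundary = 63.00 mm. Overall, the cross-section is a single solid region. Total boundary length (outer) = 63.00 mm.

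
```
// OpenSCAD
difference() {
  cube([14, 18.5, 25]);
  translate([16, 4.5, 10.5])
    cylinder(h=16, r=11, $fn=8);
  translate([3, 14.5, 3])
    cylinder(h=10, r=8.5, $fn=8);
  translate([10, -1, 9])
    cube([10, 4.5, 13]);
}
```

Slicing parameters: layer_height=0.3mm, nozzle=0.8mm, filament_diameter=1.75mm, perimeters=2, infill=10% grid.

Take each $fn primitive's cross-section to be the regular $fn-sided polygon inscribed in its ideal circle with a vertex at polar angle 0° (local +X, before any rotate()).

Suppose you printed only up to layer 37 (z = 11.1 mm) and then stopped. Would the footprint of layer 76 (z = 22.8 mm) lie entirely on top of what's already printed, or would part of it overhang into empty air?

Compare the two slices. At z = 11.1: the cube is present — its section is the full 14×18.5 rectangle (area 259.00 mm²); the r=11 cylinder at (16, 4.5) contributes a regular 8-gon of circumradius 11 (area = (8/2)·11.000²·sin(360°/8) = 342.24 mm²); the r=8.5 cylinder at (3, 14.5) contributes a regular 8-gon of circumradius 8.5 (area = (8/2)·8.500²·sin(360°/8) = 204.35 mm²); the cube at (10, -1) is present — its section is the full 10×4.5 rectangle (area 45.00 mm²); Taking the first minus the rest: starting from the 14×18.5 cube (259.00 mm²), the r=11 cylinder at (16, 4.5) partially overlaps it — only the 100.69 mm² overlap (of its 342.24 mm²) is removed, clipping the outline; the r=8.5 cylinder at (3, 14.5) partially overlaps it — only the 105.70 mm² overlap (of its 204.35 mm²) is removed, clipping the outline; the 10×4.5 cube at (10, -1) misses the remaining region (no effect) — area = 52.61 mm². At z = 22.8: the cube (footprint 14×18.5) is included at this height (area 259.00 mm²); the r=11 cylinder at (16, 4.5) gives a regular 8-gon of circumradius 11 (constant along its height) (area = (8/2)·11.000²·sin(360°/8) = 342.24 mm²); the cylinder at (3, 14.5) is not intersected at this z (z outside [3, 13]); the cube at (10, -1) is absent (z outside [9, 22]); Subtracting the remaining from the first: starting from the 14×18.5 cube (259.00 mm²), the r=11 cylinder at (16, 4.5) partially overlaps it — only the 100.69 mm² overlap (of its 342.24 mm²) is removed, clipping the outline — area = 158.31 mm². Checking containment: at z = 22.8 the cross-section extends beyond the z = 11.1 cross-section by about 105.70 mm².

part overhangs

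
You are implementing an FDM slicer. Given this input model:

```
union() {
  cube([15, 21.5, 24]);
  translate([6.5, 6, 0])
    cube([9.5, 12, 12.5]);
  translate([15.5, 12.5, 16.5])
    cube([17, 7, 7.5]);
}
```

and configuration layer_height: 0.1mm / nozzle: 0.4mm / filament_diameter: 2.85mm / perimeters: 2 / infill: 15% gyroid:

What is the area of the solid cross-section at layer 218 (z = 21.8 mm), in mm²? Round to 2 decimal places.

At z = 21.8 mm: the cube (footprint 15×21.5) is included at this height (area 322.50 mm²); the cube at (6.5, 6) is absent (z outside [0, 12.5]); the 17×7 cube at (15.5, 12.5) contributes its full rectangle (area 119.00 mm²); Taking the union: the 2 present regions are separate (no shared area or edge), so areas and boundary lengths simply add and each stays a separate island — area = 441.50 mm². Overall, the cross-section has 2 separate islands. Net area = 441.50 mm².

441.50 mm²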